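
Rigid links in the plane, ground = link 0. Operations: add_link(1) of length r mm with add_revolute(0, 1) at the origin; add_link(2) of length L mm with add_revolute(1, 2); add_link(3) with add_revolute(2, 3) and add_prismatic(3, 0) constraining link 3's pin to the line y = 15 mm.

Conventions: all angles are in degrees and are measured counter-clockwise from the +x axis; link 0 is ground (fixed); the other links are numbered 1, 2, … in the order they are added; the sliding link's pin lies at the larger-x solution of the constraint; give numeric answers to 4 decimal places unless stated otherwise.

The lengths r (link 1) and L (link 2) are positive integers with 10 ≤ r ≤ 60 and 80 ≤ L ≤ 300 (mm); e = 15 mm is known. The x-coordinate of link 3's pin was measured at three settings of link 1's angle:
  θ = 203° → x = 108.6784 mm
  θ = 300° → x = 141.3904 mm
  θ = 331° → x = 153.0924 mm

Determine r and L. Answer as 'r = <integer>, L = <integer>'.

constraint per measurement: (x − r cos θ)² + (r sin θ − e)² = L²
subtracting the θ₁ and θ₂ equations cancels the r² and L² terms:
r = (x₁² − x₂²) / (2[(x₁cos θ₁ + e sin θ₁) − (x₂cos θ₂ + e sin θ₂)]) = 25.0000 → r = 25
L² = (x₁ − r cos θ₁)² + (r sin θ₁ − e)² = 17955.9927 → L = 134.0000 → L = 134
check at θ₃=331°: x = 153.0924 (printed 153.0924) ✓

r = 25, L = 134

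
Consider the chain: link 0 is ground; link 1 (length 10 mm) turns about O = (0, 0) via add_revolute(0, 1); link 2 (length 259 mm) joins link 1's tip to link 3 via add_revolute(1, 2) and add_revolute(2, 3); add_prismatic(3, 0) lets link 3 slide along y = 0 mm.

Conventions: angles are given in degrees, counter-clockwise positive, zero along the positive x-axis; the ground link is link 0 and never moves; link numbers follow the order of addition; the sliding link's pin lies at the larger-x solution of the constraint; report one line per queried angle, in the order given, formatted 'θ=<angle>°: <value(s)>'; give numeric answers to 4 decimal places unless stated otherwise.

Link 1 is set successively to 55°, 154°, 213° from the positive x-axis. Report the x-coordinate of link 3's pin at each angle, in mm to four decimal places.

geometry: r = 10 mm, L = 259 mm, e = 0 mm
θ=55°: crank pin P = (r cos θ, r sin θ) = (5.735764, 8.191520)
θ=55°: h = r sin θ − e = 8.191520 − 0 = 8.191520
θ=55°: x = r cos θ + √(L² − h²) = 5.735764 + 258.870429 = 264.606193
θ=154°: crank pin P = (r cos θ, r sin θ) = (-8.987940, 4.383711)
θ=154°: h = r sin θ − e = 4.383711 − 0 = 4.383711
θ=154°: x = r cos θ + √(L² − h²) = -8.987940 + 258.962899 = 249.974959
θ=213°: crank pin P = (r cos θ, r sin θ) = (-8.386706, -5.446390)
θ=213°: h = r sin θ − e = -5.446390 − 0 = -5.446390
θ=213°: x = r cos θ + √(L² − h²) = -8.386706 + 258.942729 = 250.556023

θ=55°: 264.6062
θ=154°: 249.9750
θ=213°: 250.5560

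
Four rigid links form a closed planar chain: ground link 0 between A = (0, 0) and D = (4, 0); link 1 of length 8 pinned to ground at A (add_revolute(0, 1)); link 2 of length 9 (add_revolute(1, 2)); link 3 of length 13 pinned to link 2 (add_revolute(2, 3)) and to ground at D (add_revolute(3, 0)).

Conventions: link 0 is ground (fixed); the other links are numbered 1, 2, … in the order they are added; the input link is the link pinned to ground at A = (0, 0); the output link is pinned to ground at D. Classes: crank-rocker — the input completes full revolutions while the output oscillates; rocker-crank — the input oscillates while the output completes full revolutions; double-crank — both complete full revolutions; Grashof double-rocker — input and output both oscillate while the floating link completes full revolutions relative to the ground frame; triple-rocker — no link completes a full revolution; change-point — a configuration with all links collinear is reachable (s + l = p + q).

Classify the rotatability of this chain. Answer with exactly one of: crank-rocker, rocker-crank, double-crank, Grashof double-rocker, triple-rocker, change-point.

lengths: ground=4, input=8, coupler=9, output=13
sorted: s=4 (shortest), l=13 (longest), p+q=17
s + l = 17 vs p + q = 17
s + l = p + q → change-point (collinear configuration reachable)

change-point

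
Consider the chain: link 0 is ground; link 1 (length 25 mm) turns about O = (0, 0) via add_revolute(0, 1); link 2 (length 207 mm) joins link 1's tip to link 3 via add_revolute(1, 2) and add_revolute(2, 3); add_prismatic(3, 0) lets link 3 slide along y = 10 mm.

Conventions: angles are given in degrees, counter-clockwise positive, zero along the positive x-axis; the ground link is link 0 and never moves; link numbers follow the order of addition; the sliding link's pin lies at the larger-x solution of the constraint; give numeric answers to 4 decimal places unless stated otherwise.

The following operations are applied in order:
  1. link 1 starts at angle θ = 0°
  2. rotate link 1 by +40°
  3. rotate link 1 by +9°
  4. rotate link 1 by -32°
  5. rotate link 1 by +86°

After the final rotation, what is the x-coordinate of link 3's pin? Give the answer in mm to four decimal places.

geometry: r = 25 mm, L = 207 mm, e = 10 mm; θ starts at 0°
rotate link 1 by +40°: θ ← 0° +40° = 40°
rotate link 1 by +9°: θ ← 40° +9° = 49°
rotate link 1 by -32°: θ ← 49° -32° = 17°
rotate link 1 by +86°: θ ← 17° +86° = 103°
crank pin P = (r cos θ, r sin θ) = (-5.623776, 24.359252)
h = r sin θ − e = 24.359252 − 10 = 14.359252
x = r cos θ + √(L² − h²) = -5.623776 + 206.501361 = 200.877584

200.8776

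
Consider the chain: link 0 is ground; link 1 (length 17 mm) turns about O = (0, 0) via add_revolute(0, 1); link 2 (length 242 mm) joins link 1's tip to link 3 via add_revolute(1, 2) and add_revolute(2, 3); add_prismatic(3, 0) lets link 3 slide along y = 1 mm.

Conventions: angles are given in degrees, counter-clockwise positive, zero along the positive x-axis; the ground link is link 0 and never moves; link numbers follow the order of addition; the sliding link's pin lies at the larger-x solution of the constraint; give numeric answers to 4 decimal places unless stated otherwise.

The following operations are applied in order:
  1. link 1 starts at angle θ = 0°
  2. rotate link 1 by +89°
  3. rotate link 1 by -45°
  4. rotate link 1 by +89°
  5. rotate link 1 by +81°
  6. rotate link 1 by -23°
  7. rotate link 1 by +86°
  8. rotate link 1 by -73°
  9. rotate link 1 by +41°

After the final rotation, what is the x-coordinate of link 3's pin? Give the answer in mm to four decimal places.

geometry: r = 17 mm, L = 242 mm, e = 1 mm; θ starts at 0°
rotate link 1 by +89°: θ ← 0° +89° = 89°
rotate link 1 by -45°: θ ← 89° -45° = 44°
rotate link 1 by +89°: θ ← 44° +89° = 133°
rotate link 1 by +81°: θ ← 133° +81° = 214°
rotate link 1 by -23°: θ ← 214° -23° = 191°
rotate link 1 by +86°: θ ← 191° +86° = 277°
rotate link 1 by -73°: θ ← 277° -73° = 204°
rotate link 1 by +41°: θ ← 204° +41° = 245°
crank pin P = (r cos θ, r sin θ) = (-7.184510, -15.407232)
h = r sin θ − e = -15.407232 − 1 = -16.407232
x = r cos θ + √(L² − h²) = -7.184510 + 241.443167 = 234.258656

234.2587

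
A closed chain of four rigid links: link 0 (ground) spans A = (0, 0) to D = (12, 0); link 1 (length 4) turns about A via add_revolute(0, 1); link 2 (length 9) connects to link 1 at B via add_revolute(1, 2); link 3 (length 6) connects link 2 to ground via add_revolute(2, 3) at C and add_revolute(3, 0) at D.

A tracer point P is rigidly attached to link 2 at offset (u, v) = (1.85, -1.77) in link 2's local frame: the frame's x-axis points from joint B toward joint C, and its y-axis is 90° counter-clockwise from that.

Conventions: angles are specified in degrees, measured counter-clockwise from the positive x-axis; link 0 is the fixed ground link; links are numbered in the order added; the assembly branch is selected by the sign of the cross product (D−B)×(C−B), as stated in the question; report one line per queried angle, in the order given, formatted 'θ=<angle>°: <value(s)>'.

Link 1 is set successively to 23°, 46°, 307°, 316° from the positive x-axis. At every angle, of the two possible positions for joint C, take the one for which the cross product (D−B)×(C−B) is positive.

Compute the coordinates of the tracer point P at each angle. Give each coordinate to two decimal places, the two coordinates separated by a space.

A=(0,0), D=(12.00,0)
θ=23°: B = A + 4.00·(cos23°, sin23°) = (3.6820, 1.5629)
θ=23°: |BD| = 8.4635
θ=23°: circle(B,9.00) ∩ circle(D,6.00): a=6.8902, h=5.7901
θ=23°:   candidates: C₊=(11.5230,5.9810) cross=49.004; C₋=(9.3845,-5.3999) cross=-49.004
θ=23°:   branch + wants cross > 0 → take C=(11.5230,5.9810) (cross=49.004)
θ=23°: ex = (C−B)/|BC| = (0.8712,0.4909); ey = (-0.4909,0.8712)
θ=23°: P = B + 1.85·ex + -1.77·ey = (6.1627,0.9290)
θ=46°: B = A + 4.00·(cos46°, sin46°) = (2.7786, 2.8774)
θ=46°: |BD| = 9.6599
θ=46°: circle(B,9.00) ∩ circle(D,6.00): a=7.1592, h=5.4540
θ=46°:   candidates: C₊=(11.2374,5.9513) cross=52.685; C₋=(7.9882,-4.4616) cross=-52.685
θ=46°:   branch + wants cross > 0 → take C=(11.2374,5.9513) (cross=52.685)
θ=46°: ex = (C−B)/|BC| = (0.9399,0.3416); ey = (-0.3416,0.9399)
θ=46°: P = B + 1.85·ex + -1.77·ey = (5.1219,1.8457)
θ=307°: B = A + 4.00·(cos307°, sin307°) = (2.4073, -3.1945)
θ=307°: |BD| = 10.1107
θ=307°: circle(B,9.00) ∩ circle(D,6.00): a=7.2807, h=5.2907
θ=307°:   candidates: C₊=(7.6434,4.1255) cross=53.492; C₋=(10.9866,-5.9138) cross=-53.492
θ=307°:   branch + wants cross > 0 → take C=(7.6434,4.1255) (cross=53.492)
θ=307°: ex = (C−B)/|BC| = (0.5818,0.8133); ey = (-0.8133,0.5818)
θ=307°: P = B + 1.85·ex + -1.77·ey = (4.9232,-2.7196)
θ=316°: B = A + 4.00·(cos316°, sin316°) = (2.8774, -2.7786)
θ=316°: |BD| = 9.5364
θ=316°: circle(B,9.00) ∩ circle(D,6.00): a=7.1276, h=5.4952
θ=316°:   candidates: C₊=(8.0945,4.5549) cross=52.405; C₋=(11.2968,-5.9587) cross=-52.405
θ=316°:   branch + wants cross > 0 → take C=(8.0945,4.5549) (cross=52.405)
θ=316°: ex = (C−B)/|BC| = (0.5797,0.8148); ey = (-0.8148,0.5797)
θ=316°: P = B + 1.85·ex + -1.77·ey = (5.3920,-2.2972)

θ=23°: 6.16 0.93
θ=46°: 5.12 1.85
θ=307°: 4.92 -2.72
θ=316°: 5.39 -2.30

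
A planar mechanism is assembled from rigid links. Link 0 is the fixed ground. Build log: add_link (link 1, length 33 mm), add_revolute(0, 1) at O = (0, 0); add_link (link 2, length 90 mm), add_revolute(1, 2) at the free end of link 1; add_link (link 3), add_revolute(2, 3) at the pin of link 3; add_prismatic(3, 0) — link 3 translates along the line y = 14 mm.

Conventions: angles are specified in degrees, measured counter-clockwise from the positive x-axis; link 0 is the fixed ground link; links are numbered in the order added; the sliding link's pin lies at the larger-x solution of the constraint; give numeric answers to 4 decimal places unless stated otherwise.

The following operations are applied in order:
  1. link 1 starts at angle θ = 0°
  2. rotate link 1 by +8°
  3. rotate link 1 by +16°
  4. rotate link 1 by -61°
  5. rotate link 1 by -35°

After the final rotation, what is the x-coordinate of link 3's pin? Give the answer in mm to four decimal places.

geometry: r = 33 mm, L = 90 mm, e = 14 mm; θ starts at 0°
rotate link 1 by +8°: θ ← 0° +8° = 8°
rotate link 1 by +16°: θ ← 8° +16° = 24°
rotate link 1 by -61°: θ ← 24° -61° = -37°
rotate link 1 by -35°: θ ← -37° -35° = -72°
crank pin P = (r cos θ, r sin θ) = (10.197561, -31.384865)
h = r sin θ − e = -31.384865 − 14 = -45.384865
x = r cos θ + √(L² − h²) = 10.197561 + 77.718814 = 87.916375

87.9164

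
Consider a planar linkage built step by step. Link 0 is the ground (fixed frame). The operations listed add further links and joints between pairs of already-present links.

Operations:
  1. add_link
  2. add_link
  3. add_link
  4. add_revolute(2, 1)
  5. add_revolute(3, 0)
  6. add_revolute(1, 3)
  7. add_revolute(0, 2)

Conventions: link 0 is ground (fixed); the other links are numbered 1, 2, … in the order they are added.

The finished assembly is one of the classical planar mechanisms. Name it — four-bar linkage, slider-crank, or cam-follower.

links: 4 (incl. ground); joints: 4 revolute, 0 prismatic, 0 higher (cam) pair, forming one closed loop
4 links in a single 4R loop → four-bar linkage

four-bar linkage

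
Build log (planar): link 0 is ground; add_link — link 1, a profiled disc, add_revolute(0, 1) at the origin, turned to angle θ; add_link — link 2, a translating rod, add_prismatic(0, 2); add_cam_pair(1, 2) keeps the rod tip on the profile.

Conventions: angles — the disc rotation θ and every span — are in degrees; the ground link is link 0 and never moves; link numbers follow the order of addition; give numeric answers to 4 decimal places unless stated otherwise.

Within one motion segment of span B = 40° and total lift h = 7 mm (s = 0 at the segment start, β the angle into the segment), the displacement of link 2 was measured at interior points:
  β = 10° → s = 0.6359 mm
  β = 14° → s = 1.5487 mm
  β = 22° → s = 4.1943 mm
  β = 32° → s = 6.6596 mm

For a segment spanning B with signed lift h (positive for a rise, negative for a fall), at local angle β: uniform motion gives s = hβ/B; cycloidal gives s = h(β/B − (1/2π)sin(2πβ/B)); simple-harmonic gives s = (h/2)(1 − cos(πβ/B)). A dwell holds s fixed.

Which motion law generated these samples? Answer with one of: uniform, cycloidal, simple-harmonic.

candidates at β/B = r: uniform s = h·r (linear in β); cycloidal s = h·(r − sin(2πr)/(2π)); simple-harmonic s = (h/2)(1 − cos(πr))
β=10°: printed 0.6359 | uniform 1.7500, cycloidal 0.6359, simple-harmonic 1.0251
β=14°: printed 1.5487 | uniform 2.4500, cycloidal 1.5487, simple-harmonic 1.9110
β=22°: printed 4.1943 | uniform 3.8500, cycloidal 4.1943, simple-harmonic 4.0475
β=32°: printed 6.6596 | uniform 5.6000, cycloidal 6.6596, simple-harmonic 6.3316
only one law matches every sample → cycloidal

cycloidal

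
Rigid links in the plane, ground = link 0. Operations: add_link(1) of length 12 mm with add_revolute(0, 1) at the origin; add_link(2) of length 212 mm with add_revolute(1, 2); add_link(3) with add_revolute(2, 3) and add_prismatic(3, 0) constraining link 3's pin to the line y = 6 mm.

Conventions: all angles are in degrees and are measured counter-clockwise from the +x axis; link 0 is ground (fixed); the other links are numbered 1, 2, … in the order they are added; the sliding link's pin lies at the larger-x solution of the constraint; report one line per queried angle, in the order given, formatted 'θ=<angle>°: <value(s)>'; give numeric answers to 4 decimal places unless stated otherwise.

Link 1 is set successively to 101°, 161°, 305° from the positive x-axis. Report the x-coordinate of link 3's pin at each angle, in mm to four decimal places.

geometry: r = 12 mm, L = 212 mm, e = 6 mm
θ=101°: crank pin P = (r cos θ, r sin θ) = (-2.289708, 11.779526)
θ=101°: h = r sin θ − e = 11.779526 − 6 = 5.779526
θ=101°: x = r cos θ + √(L² − h²) = -2.289708 + 211.921205 = 209.631497
θ=161°: crank pin P = (r cos θ, r sin θ) = (-11.346223, 3.906818)
θ=161°: h = r sin θ − e = 3.906818 − 6 = -2.093182
θ=161°: x = r cos θ + √(L² − h²) = -11.346223 + 211.989666 = 200.643443
θ=305°: crank pin P = (r cos θ, r sin θ) = (6.882917, -9.829825)
θ=305°: h = r sin θ − e = -9.829825 − 6 = -15.829825
θ=305°: x = r cos θ + √(L² − h²) = 6.882917 + 211.408175 = 218.291093

θ=101°: 209.6315
θ=161°: 200.6434
θ=305°: 218.2911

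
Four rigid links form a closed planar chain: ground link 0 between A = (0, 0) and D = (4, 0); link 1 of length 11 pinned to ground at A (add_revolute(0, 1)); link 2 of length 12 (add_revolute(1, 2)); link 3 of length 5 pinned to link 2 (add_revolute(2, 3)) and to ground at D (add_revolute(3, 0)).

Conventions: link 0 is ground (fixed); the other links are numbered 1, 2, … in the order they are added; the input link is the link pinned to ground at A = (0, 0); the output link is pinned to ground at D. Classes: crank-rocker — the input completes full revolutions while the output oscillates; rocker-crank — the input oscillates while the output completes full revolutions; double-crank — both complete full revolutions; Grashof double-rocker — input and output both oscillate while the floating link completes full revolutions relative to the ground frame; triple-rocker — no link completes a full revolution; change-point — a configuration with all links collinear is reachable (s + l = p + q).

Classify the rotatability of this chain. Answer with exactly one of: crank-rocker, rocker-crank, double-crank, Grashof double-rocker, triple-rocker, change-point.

lengths: ground=4, input=11, coupler=12, output=5
sorted: s=4 (shortest), l=12 (longest), p+q=16
s + l = 16 vs p + q = 16
s + l = p + q → change-point (collinear configuration reachable)

change-point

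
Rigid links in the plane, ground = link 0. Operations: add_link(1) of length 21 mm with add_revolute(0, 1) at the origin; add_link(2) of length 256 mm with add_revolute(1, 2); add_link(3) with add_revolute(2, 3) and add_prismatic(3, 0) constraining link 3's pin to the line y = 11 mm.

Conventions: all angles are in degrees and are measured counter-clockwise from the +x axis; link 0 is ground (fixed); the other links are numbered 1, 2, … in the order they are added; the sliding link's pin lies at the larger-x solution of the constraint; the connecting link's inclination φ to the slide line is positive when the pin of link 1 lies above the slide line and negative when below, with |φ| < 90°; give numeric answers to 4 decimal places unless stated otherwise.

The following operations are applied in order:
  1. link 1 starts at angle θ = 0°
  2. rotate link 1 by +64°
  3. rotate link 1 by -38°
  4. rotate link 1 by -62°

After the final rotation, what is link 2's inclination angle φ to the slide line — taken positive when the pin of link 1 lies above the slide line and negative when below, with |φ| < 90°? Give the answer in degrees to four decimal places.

geometry: r = 21 mm, L = 256 mm, e = 11 mm; θ starts at 0°
rotate link 1 by +64°: θ ← 0° +64° = 64°
rotate link 1 by -38°: θ ← 64° -38° = 26°
rotate link 1 by -62°: θ ← 26° -62° = -36°
h = r sin θ − e = -12.343490 − 11 = -23.343490
sin φ = h / L = -23.343490 / 256 = -0.09118551
φ = arcsin(-0.09118551) = -5.231812°

-5.2318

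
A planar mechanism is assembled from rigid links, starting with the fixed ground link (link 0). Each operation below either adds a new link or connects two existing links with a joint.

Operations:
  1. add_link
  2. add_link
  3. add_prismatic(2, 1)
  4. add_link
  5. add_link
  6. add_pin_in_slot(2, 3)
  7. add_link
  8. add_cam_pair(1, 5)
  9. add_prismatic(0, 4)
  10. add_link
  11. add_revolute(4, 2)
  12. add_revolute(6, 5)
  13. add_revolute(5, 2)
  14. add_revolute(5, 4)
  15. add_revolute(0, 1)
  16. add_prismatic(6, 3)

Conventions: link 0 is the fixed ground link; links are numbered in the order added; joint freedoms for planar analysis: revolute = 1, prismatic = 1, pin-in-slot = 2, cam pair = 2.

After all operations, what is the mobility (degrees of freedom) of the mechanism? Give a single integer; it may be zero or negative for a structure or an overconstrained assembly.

link 0 = ground. State L|J1|J2 = 1|0|0
+link1  2|0|0
+link2  3|0|0
P(2,1) f=1→J1  3|1|0
+link3  4|1|0
+link4  5|1|0
PS(2,3) f=2→J2  5|1|1
+link5  6|1|1
C(1,5) f=2→J2  6|1|2
P(0,4) f=1→J1  6|2|2
+link6  7|2|2
R(4,2) f=1→J1  7|3|2
R(6,5) f=1→J1  7|4|2
R(5,2) f=1→J1  7|5|2
R(5,4) f=1→J1  7|6|2
R(0,1) f=1→J1  7|7|2
P(6,3) f=1→J1  7|8|2
M = 3(7−1)−2·8−2 = 18−16−2 = 0

M = 0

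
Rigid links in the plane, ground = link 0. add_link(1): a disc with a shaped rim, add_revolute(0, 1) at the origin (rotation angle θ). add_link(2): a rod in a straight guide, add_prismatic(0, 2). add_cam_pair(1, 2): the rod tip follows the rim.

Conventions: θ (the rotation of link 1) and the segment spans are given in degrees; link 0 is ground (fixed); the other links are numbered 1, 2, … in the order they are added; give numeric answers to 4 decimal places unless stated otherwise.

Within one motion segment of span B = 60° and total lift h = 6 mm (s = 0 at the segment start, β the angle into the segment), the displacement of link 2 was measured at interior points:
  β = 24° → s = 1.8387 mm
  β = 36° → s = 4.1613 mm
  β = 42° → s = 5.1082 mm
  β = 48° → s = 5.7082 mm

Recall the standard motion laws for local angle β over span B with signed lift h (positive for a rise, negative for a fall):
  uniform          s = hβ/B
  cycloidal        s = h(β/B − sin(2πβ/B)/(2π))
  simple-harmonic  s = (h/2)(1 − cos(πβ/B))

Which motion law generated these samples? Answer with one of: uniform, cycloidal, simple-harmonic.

candidates at β/B = r: uniform s = h·r (linear in β); cycloidal s = h·(r − sin(2πr)/(2π)); simple-harmonic s = (h/2)(1 − cos(πr))
β=24°: printed 1.8387 | uniform 2.4000, cycloidal 1.8387, simple-harmonic 2.0729
β=36°: printed 4.1613 | uniform 3.6000, cycloidal 4.1613, simple-harmonic 3.9271
β=42°: printed 5.1082 | uniform 4.2000, cycloidal 5.1082, simple-harmonic 4.7634
β=48°: printed 5.7082 | uniform 4.8000, cycloidal 5.7082, simple-harmonic 5.4271
only one law matches every sample → cycloidal

cycloidal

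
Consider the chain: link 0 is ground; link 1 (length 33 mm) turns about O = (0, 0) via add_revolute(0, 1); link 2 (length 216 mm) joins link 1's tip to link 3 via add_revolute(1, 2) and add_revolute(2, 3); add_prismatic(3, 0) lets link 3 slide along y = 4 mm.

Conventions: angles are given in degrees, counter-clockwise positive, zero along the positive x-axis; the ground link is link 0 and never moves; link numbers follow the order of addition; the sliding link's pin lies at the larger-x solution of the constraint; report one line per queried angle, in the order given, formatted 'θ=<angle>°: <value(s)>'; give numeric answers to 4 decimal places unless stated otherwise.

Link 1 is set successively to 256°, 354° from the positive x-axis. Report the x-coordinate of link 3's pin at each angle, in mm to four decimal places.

geometry: r = 33 mm, L = 216 mm, e = 4 mm
θ=256°: crank pin P = (r cos θ, r sin θ) = (-7.983423, -32.019759)
θ=256°: h = r sin θ − e = -32.019759 − 4 = -36.019759
θ=256°: x = r cos θ + √(L² − h²) = -7.983423 + 212.975531 = 204.992109
θ=354°: crank pin P = (r cos θ, r sin θ) = (32.819223, -3.449439)
θ=354°: h = r sin θ − e = -3.449439 − 4 = -7.449439
θ=354°: x = r cos θ + √(L² − h²) = 32.819223 + 215.871503 = 248.690726

θ=256°: 204.9921
θ=354°: 248.6907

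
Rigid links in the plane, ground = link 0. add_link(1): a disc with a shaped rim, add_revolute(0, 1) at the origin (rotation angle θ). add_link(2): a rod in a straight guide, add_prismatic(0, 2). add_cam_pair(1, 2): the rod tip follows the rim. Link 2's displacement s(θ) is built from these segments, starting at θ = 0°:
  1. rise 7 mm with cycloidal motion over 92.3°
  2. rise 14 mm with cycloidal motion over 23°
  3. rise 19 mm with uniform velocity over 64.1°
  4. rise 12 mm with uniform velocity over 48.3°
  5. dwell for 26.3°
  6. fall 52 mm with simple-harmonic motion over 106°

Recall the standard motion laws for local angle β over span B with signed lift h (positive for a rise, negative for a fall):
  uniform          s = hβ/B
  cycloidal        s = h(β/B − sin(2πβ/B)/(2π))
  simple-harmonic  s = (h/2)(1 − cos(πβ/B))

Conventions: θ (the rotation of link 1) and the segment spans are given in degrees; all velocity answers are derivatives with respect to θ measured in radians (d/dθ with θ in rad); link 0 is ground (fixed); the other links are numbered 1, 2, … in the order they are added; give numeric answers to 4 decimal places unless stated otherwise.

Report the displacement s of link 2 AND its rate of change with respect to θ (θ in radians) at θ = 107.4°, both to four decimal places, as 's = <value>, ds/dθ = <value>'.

segment 1 (0° to 92.3°, cycloidal, h = 7) is passed completely: s = 0.0000 + (7) = 7.0000
θ = 107.4° falls in segment 2 (92.3° to 115.3°, cycloidal, h = 14): β = 107.4 − 92.3 = 15.1°, B = 23°; Δs = 14·(0.6565 − sin(2π·0.6565)/(2π)) = 11.0461; s = 7.0000 + 11.0461 = 18.0461
velocity in seg [92.3°–115.3°] (cycloidal), θ in radians: β = 15.1° = 0.2635 rad, B = 23° = 0.4014 rad; ds/dθ = (h/B)(1 − cos(2πβ/B)) = (14/0.4014)(1 − cos(2π·0.6565)) = 54.202049 mm/rad

s = 18.0461, ds/dθ = 54.2020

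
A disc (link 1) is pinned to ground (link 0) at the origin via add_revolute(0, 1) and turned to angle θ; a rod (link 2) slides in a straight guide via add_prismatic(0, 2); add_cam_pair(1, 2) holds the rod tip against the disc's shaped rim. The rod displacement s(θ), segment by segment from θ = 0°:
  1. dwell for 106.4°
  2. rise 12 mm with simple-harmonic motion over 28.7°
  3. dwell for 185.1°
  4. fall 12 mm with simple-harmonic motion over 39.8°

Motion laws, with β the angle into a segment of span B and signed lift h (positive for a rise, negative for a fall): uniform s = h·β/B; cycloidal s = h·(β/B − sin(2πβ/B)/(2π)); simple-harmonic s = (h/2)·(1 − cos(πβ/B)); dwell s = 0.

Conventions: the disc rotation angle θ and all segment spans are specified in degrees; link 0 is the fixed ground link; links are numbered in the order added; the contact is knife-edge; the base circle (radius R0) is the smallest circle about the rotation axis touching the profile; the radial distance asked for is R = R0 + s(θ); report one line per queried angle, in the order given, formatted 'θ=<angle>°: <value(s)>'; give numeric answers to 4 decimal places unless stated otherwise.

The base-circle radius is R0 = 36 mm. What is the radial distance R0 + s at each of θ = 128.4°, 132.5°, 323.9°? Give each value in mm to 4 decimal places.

segment 1 (0° to 106.4°, dwell): s unchanged at 0.0000
θ = 128.4° falls in segment 2 (106.4° to 135.1°, simple-harmonic, h = 12): β = 128.4 − 106.4 = 22°, B = 28.7°; Δs = 12/2·(1 − cos(π·0.7666)) = 10.4574; s = 0.0000 + 10.4574 = 10.4574
θ = 132.5° falls in segment 2 (106.4° to 135.1°, simple-harmonic, h = 12): β = 132.5 − 106.4 = 26.1°, B = 28.7°; Δs = 12/2·(1 − cos(π·0.9094)) = 11.7586; s = 0.0000 + 11.7586 = 11.7586
segment 2 (106.4° to 135.1°, simple-harmonic, h = 12) is passed completely: s = 0.0000 + (12) = 12.0000
segment 3 (135.1° to 320.2°, dwell): s unchanged at 12.0000
θ = 323.9° falls in segment 4 (320.2° to 360°, simple-harmonic, h = -12): β = 323.9 − 320.2 = 3.7°, B = 39.8°; Δs = -12/2·(1 − cos(π·0.0930)) = -0.2541; s = 12.0000 − 0.2541 = 11.7459
θ=128.4°: R = R0 + s = 36 + 10.4574 = 46.4574
θ=132.5°: R = R0 + s = 36 + 11.7586 = 47.7586
θ=323.9°: R = R0 + s = 36 + 11.7459 = 47.7459

θ=128.4°: 46.4574
θ=132.5°: 47.7586
θ=323.9°: 47.7459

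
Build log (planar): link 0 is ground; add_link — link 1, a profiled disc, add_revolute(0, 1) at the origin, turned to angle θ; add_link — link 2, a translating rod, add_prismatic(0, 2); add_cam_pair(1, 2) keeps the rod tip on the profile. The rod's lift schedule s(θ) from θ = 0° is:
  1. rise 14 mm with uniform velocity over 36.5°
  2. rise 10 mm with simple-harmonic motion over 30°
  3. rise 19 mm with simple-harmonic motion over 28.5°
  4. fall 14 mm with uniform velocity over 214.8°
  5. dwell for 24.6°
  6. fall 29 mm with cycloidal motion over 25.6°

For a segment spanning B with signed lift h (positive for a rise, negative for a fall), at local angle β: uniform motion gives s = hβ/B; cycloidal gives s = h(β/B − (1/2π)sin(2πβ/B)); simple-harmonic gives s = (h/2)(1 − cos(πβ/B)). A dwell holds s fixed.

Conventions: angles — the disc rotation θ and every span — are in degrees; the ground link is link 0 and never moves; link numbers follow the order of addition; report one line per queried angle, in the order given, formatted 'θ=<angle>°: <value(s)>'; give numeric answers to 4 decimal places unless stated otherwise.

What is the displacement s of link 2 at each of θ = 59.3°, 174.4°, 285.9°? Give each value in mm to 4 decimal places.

seg 1 [0°–36.5°] uniform, h=14: full span → s += 14 → s = 14.0000
seg 2 [36.5°–66.5°] simple-harmonic, h=10: θ=59.3° here. β=22.8, B=30. 10/2·(1 − cos(π·0.7600)) = 8.6448 → s = 22.6448
seg 2 [36.5°–66.5°] simple-harmonic, h=10: full span → s += 10 → s = 24.0000
seg 3 [66.5°–95°] simple-harmonic, h=19: full span → s += 19 → s = 43.0000
seg 4 [95°–309.8°] uniform, h=-14: θ=174.4° here. β=79.4, B=214.8. -14·79.4/214.8 = -5.1750 → s = 37.8250
seg 4 [95°–309.8°] uniform, h=-14: θ=285.9° here. β=190.9, B=214.8. -14·190.9/214.8 = -12.4423 → s = 30.5577

θ=59.3°: 22.6448
θ=174.4°: 37.8250
θ=285.9°: 30.5577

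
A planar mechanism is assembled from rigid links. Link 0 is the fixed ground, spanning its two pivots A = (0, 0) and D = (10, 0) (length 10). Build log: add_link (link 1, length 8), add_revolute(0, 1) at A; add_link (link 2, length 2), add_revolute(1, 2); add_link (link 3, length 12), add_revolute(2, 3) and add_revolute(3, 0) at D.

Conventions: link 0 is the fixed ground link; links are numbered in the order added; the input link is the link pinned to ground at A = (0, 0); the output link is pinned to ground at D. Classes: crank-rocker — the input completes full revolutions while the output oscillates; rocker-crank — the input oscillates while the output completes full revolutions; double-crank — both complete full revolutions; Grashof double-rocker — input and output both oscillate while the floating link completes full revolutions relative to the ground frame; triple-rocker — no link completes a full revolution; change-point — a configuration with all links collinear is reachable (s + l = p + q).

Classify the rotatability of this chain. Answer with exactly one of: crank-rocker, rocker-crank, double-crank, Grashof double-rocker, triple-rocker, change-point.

lengths: ground=10, input=8, coupler=2, output=12
sorted: s=2 (shortest), l=12 (longest), p+q=18
s + l = 14 vs p + q = 18
s + l < p + q (Grashof) with shortest = coupler link → Grashof double-rocker

Grashof double-rocker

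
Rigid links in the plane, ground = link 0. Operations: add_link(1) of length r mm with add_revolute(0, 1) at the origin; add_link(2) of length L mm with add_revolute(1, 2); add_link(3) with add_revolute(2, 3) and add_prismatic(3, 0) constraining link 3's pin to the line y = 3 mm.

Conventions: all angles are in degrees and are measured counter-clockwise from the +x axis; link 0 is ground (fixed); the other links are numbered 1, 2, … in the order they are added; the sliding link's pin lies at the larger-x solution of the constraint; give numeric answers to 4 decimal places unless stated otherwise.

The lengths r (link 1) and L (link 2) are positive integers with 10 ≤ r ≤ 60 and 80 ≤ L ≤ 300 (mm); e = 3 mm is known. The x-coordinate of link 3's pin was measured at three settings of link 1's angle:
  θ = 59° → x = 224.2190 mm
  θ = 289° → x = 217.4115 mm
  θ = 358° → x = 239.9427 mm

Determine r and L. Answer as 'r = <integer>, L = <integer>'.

constraint per measurement: (x − r cos θ)² + (r sin θ − e)² = L²
subtracting the θ₁ and θ₂ equations cancels the r² and L² terms:
r = (x₁² − x₂²) / (2[(x₁cos θ₁ + e sin θ₁) − (x₂cos θ₂ + e sin θ₂)]) = 29.9997 → r = 30
L² = (x₁ − r cos θ₁)² + (r sin θ₁ − e)² = 44099.9905 → L = 210.0000 → L = 210
check at θ₃=358°: x = 239.9427 (printed 239.9427) ✓

r = 30, L = 210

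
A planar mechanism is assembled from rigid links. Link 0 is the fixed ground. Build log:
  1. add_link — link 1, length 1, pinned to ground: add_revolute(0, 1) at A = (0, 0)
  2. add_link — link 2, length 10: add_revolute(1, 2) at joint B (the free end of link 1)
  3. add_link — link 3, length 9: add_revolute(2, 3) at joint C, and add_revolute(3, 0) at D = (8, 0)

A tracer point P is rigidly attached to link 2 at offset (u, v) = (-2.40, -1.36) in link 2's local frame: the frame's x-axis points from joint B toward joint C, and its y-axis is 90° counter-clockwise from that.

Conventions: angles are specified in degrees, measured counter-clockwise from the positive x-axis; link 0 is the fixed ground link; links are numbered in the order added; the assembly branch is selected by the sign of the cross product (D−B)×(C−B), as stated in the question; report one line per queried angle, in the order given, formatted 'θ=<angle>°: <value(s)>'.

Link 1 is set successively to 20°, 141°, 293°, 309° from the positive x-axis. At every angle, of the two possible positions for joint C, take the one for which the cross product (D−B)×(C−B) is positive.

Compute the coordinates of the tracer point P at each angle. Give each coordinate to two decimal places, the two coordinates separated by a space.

A=(0,0), D=(8.00,0)
θ=20°: B = A + 1.00·(cos20°, sin20°) = (0.9397, 0.3420)
θ=20°: |BD| = 7.0686
θ=20°: circle(B,10.00) ∩ circle(D,9.00): a=4.8783, h=8.7294
θ=20°:   candidates: C₊=(6.2346,8.8252) cross=61.705; C₋=(5.3899,-8.6132) cross=-61.705
θ=20°:   branch + wants cross > 0 → take C=(6.2346,8.8252) (cross=61.705)
θ=20°: ex = (C−B)/|BC| = (0.5295,0.8483); ey = (-0.8483,0.5295)
θ=20°: P = B + -2.40·ex + -1.36·ey = (0.8226,-2.4140)
θ=141°: B = A + 1.00·(cos141°, sin141°) = (-0.7771, 0.6293)
θ=141°: |BD| = 8.7997
θ=141°: circle(B,10.00) ∩ circle(D,9.00): a=5.4794, h=8.3652
θ=141°:   candidates: C₊=(5.2865,8.5812) cross=73.611; C₋=(4.0900,-8.1063) cross=-73.611
θ=141°:   branch + wants cross > 0 → take C=(5.2865,8.5812) (cross=73.611)
θ=141°: ex = (C−B)/|BC| = (0.6064,0.7952); ey = (-0.7952,0.6064)
θ=141°: P = B + -2.40·ex + -1.36·ey = (-1.1510,-2.1038)
θ=293°: B = A + 1.00·(cos293°, sin293°) = (0.3907, -0.9205)
θ=293°: |BD| = 7.6647
θ=293°: circle(B,10.00) ∩ circle(D,9.00): a=5.0718, h=8.6184
θ=293°:   candidates: C₊=(4.3908,8.2446) cross=66.058; C₋=(6.4609,-8.8674) cross=-66.058
θ=293°:   branch + wants cross > 0 → take C=(4.3908,8.2446) (cross=66.058)
θ=293°: ex = (C−B)/|BC| = (0.4000,0.9165); ey = (-0.9165,0.4000)
θ=293°: P = B + -2.40·ex + -1.36·ey = (0.6772,-3.6641)
θ=309°: B = A + 1.00·(cos309°, sin309°) = (0.6293, -0.7771)
θ=309°: |BD| = 7.4115
θ=309°: circle(B,10.00) ∩ circle(D,9.00): a=4.9876, h=8.6674
θ=309°:   candidates: C₊=(4.6805,8.3655) cross=64.239; C₋=(6.4982,-8.8738) cross=-64.239
θ=309°:   branch + wants cross > 0 → take C=(4.6805,8.3655) (cross=64.239)
θ=309°: ex = (C−B)/|BC| = (0.4051,0.9143); ey = (-0.9143,0.4051)
θ=309°: P = B + -2.40·ex + -1.36·ey = (0.9004,-3.5223)

θ=20°: 0.82 -2.41
θ=141°: -1.15 -2.10
θ=293°: 0.68 -3.66
θ=309°: 0.90 -3.52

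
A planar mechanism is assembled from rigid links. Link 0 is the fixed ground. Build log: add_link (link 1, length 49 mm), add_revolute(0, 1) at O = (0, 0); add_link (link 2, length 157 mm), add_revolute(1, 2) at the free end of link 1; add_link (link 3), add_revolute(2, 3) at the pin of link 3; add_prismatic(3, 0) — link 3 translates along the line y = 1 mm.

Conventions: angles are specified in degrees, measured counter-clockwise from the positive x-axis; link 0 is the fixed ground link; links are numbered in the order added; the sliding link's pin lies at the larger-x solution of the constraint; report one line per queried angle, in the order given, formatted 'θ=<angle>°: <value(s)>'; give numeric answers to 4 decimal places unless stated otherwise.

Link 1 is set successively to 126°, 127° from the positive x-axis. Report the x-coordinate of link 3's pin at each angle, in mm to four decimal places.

geometry: r = 49 mm, L = 157 mm, e = 1 mm
θ=126°: crank pin P = (r cos θ, r sin θ) = (-28.801477, 39.641833)
θ=126°: h = r sin θ − e = 39.641833 − 1 = 38.641833
θ=126°: x = r cos θ + √(L² − h²) = -28.801477 + 152.170328 = 123.368851
θ=127°: crank pin P = (r cos θ, r sin θ) = (-29.488936, 39.133140)
θ=127°: h = r sin θ − e = 39.133140 − 1 = 38.133140
θ=127°: x = r cos θ + √(L² − h²) = -29.488936 + 152.298600 = 122.809664

θ=126°: 123.3689
θ=127°: 122.8097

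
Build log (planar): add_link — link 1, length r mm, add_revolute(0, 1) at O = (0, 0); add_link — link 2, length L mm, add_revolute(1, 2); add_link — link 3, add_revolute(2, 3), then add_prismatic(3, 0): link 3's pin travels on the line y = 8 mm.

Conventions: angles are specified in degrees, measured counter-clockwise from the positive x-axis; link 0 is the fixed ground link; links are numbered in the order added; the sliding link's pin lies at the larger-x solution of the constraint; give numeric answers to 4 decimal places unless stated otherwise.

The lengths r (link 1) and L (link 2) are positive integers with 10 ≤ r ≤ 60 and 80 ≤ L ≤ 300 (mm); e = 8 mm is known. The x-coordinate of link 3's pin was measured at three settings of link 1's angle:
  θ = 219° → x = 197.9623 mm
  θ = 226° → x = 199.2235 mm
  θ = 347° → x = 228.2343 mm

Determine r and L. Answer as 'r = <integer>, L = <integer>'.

constraint per measurement: (x − r cos θ)² + (r sin θ − e)² = L²
subtracting the θ₁ and θ₂ equations cancels the r² and L² terms:
r = (x₁² − x₂²) / (2[(x₁cos θ₁ + e sin θ₁) − (x₂cos θ₂ + e sin θ₂)]) = 17.0001 → r = 17
L² = (x₁ − r cos θ₁)² + (r sin θ₁ − e)² = 44943.9978 → L = 212.0000 → L = 212
check at θ₃=347°: x = 228.2343 (printed 228.2343) ✓

r = 17, L = 212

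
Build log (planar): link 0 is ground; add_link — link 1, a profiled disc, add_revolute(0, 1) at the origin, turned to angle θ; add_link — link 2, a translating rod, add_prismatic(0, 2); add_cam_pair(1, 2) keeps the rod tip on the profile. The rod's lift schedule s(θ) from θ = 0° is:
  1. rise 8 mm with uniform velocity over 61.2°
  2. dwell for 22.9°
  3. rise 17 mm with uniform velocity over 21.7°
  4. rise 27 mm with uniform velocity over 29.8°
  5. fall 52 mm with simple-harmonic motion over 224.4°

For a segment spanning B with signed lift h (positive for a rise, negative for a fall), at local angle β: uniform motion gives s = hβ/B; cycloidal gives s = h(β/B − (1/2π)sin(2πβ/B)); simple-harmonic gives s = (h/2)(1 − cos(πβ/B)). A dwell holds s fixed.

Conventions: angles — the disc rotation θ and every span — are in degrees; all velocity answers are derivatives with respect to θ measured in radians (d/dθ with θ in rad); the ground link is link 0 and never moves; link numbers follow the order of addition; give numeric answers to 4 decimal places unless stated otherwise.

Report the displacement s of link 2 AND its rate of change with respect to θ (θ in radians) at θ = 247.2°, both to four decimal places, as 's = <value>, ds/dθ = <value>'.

seg 1 [0°–61.2°] uniform, h=8: full span → s += 8 → s = 8.0000
seg 2 [61.2°–84.1°] dwell: s stays 8.0000
seg 3 [84.1°–105.8°] uniform, h=17: full span → s += 17 → s = 25.0000
seg 4 [105.8°–135.6°] uniform, h=27: full span → s += 27 → s = 52.0000
seg 5 [135.6°–360°] simple-harmonic, h=-52: θ=247.2° here. β=111.6, B=224.4. -52/2·(1 − cos(π·0.4973)) = -25.7816 → s = 26.2184
velocity in seg [135.6°–360°] (simple-harmonic), θ in radians: β = 111.6° = 1.9478 rad, B = 224.4° = 3.9165 rad; ds/dθ = (πh/(2B)) sin(πβ/B) = (π·(-52)/(2·3.9165)) sin(π·0.4973) = -20.854879 mm/rad

s = 26.2184, ds/dθ = -20.8549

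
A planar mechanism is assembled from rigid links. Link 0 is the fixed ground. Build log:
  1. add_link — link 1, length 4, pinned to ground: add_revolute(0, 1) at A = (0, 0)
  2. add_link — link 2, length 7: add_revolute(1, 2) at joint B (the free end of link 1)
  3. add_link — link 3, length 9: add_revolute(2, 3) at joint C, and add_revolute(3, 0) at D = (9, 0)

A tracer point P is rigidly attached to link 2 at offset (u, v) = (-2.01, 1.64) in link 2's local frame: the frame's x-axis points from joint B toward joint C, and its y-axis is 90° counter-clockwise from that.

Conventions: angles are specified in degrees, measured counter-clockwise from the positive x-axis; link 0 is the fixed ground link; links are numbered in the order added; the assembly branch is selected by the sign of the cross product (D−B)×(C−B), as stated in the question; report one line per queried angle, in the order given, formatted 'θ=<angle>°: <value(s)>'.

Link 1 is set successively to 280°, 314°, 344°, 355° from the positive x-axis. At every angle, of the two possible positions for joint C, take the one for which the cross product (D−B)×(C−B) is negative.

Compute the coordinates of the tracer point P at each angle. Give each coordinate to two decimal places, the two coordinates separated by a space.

A=(0,0), D=(9.00,0)
θ=280°: B = A + 4.00·(cos280°, sin280°) = (0.6946, -3.9392)
θ=280°: |BD| = 9.1922
θ=280°: circle(B,7.00) ∩ circle(D,9.00): a=2.8555, h=6.3911
θ=280°:   candidates: C₊=(0.5358,3.0590) cross=58.748; C₋=(6.0135,-8.4900) cross=-58.748
θ=280°:   branch - wants cross < 0 → take C=(6.0135,-8.4900) (cross=-58.748)
θ=280°: ex = (C−B)/|BC| = (0.7598,-0.6501); ey = (0.6501,0.7598)
θ=280°: P = B + -2.01·ex + 1.64·ey = (0.2335,-1.3864)
θ=314°: B = A + 4.00·(cos314°, sin314°) = (2.7786, -2.8774)
θ=314°: |BD| = 6.8545
θ=314°: circle(B,7.00) ∩ circle(D,9.00): a=1.0930, h=6.9141
θ=314°:   candidates: C₊=(0.8683,3.8569) cross=47.393; C₋=(6.6731,-8.6940) cross=-47.393
θ=314°:   branch - wants cross < 0 → take C=(6.6731,-8.6940) (cross=-47.393)
θ=314°: ex = (C−B)/|BC| = (0.5564,-0.8309); ey = (0.8309,0.5564)
θ=314°: P = B + -2.01·ex + 1.64·ey = (3.0231,-0.2947)
θ=344°: B = A + 4.00·(cos344°, sin344°) = (3.8450, -1.1025)
θ=344°: |BD| = 5.2715
θ=344°: circle(B,7.00) ∩ circle(D,9.00): a=-0.3994, h=6.9886
θ=344°:   candidates: C₊=(1.9928,5.6479) cross=36.841; C₋=(4.9162,-8.0201) cross=-36.841
θ=344°:   branch - wants cross < 0 → take C=(4.9162,-8.0201) (cross=-36.841)
θ=344°: ex = (C−B)/|BC| = (0.1530,-0.9882); ey = (0.9882,0.1530)
θ=344°: P = B + -2.01·ex + 1.64·ey = (5.1582,1.1347)
θ=355°: B = A + 4.00·(cos355°, sin355°) = (3.9848, -0.3486)
θ=355°: |BD| = 5.0273
θ=355°: circle(B,7.00) ∩ circle(D,9.00): a=-0.6689, h=6.9680
θ=355°:   candidates: C₊=(2.8342,6.5562) cross=35.030; C₋=(3.8006,-7.3462) cross=-35.030
θ=355°:   branch - wants cross < 0 → take C=(3.8006,-7.3462) (cross=-35.030)
θ=355°: ex = (C−B)/|BC| = (-0.0263,-0.9997); ey = (0.9997,-0.0263)
θ=355°: P = B + -2.01·ex + 1.64·ey = (5.6771,1.6175)

θ=280°: 0.23 -1.39
θ=314°: 3.02 -0.29
θ=344°: 5.16 1.13
θ=355°: 5.68 1.62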